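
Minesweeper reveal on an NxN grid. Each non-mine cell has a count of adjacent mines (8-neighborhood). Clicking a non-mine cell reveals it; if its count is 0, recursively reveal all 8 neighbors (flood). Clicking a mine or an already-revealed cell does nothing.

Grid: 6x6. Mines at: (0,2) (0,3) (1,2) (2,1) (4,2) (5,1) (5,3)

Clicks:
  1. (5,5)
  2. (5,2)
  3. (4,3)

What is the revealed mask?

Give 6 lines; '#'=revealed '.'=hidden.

Answer: ....##
...###
...###
...###
...###
..#.##

Derivation:
Click 1 (5,5) count=0: revealed 16 new [(0,4) (0,5) (1,3) (1,4) (1,5) (2,3) (2,4) (2,5) (3,3) (3,4) (3,5) (4,3) (4,4) (4,5) (5,4) (5,5)] -> total=16
Click 2 (5,2) count=3: revealed 1 new [(5,2)] -> total=17
Click 3 (4,3) count=2: revealed 0 new [(none)] -> total=17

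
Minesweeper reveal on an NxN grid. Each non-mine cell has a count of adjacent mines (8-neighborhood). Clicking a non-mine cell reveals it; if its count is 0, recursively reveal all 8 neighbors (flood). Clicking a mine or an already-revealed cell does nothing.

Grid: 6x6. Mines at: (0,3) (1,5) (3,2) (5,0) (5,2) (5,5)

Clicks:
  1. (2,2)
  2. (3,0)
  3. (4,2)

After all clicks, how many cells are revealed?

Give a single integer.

Answer: 14

Derivation:
Click 1 (2,2) count=1: revealed 1 new [(2,2)] -> total=1
Click 2 (3,0) count=0: revealed 12 new [(0,0) (0,1) (0,2) (1,0) (1,1) (1,2) (2,0) (2,1) (3,0) (3,1) (4,0) (4,1)] -> total=13
Click 3 (4,2) count=2: revealed 1 new [(4,2)] -> total=14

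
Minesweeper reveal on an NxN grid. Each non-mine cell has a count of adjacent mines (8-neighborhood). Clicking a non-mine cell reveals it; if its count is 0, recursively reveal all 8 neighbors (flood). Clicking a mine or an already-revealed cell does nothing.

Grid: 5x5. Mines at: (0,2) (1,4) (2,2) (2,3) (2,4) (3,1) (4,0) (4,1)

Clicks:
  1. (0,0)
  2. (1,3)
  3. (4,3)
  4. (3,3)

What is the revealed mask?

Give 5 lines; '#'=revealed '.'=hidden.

Answer: ##...
##.#.
##...
..###
..###

Derivation:
Click 1 (0,0) count=0: revealed 6 new [(0,0) (0,1) (1,0) (1,1) (2,0) (2,1)] -> total=6
Click 2 (1,3) count=5: revealed 1 new [(1,3)] -> total=7
Click 3 (4,3) count=0: revealed 6 new [(3,2) (3,3) (3,4) (4,2) (4,3) (4,4)] -> total=13
Click 4 (3,3) count=3: revealed 0 new [(none)] -> total=13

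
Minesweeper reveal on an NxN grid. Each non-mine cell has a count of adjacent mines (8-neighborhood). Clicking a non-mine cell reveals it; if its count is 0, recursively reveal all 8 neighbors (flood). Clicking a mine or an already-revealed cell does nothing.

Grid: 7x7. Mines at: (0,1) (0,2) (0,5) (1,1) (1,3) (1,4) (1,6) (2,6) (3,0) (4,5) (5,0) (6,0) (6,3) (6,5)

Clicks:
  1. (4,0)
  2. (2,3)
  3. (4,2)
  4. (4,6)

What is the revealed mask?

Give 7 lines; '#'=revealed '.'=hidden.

Click 1 (4,0) count=2: revealed 1 new [(4,0)] -> total=1
Click 2 (2,3) count=2: revealed 1 new [(2,3)] -> total=2
Click 3 (4,2) count=0: revealed 15 new [(2,1) (2,2) (2,4) (3,1) (3,2) (3,3) (3,4) (4,1) (4,2) (4,3) (4,4) (5,1) (5,2) (5,3) (5,4)] -> total=17
Click 4 (4,6) count=1: revealed 1 new [(4,6)] -> total=18

Answer: .......
.......
.####..
.####..
#####.#
.####..
.......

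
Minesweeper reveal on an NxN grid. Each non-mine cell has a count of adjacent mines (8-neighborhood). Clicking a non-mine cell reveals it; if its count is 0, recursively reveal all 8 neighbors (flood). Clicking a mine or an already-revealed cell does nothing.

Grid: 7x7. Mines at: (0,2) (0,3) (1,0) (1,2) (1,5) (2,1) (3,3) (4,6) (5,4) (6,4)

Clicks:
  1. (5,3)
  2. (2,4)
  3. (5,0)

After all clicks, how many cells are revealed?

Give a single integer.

Answer: 16

Derivation:
Click 1 (5,3) count=2: revealed 1 new [(5,3)] -> total=1
Click 2 (2,4) count=2: revealed 1 new [(2,4)] -> total=2
Click 3 (5,0) count=0: revealed 14 new [(3,0) (3,1) (3,2) (4,0) (4,1) (4,2) (4,3) (5,0) (5,1) (5,2) (6,0) (6,1) (6,2) (6,3)] -> total=16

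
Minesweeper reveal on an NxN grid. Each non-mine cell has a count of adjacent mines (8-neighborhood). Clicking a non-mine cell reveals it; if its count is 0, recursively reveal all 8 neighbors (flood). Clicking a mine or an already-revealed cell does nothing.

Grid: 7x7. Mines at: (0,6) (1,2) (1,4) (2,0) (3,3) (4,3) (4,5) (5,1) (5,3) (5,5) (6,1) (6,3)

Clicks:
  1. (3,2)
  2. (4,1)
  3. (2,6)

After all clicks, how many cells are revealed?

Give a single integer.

Click 1 (3,2) count=2: revealed 1 new [(3,2)] -> total=1
Click 2 (4,1) count=1: revealed 1 new [(4,1)] -> total=2
Click 3 (2,6) count=0: revealed 6 new [(1,5) (1,6) (2,5) (2,6) (3,5) (3,6)] -> total=8

Answer: 8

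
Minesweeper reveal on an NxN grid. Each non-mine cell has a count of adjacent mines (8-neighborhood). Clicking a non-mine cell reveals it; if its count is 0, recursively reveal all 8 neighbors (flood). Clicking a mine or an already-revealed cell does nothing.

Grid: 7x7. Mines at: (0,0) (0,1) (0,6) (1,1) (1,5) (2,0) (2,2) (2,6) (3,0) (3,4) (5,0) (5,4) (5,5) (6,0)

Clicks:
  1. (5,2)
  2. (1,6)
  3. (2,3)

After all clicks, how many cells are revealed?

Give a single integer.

Click 1 (5,2) count=0: revealed 12 new [(3,1) (3,2) (3,3) (4,1) (4,2) (4,3) (5,1) (5,2) (5,3) (6,1) (6,2) (6,3)] -> total=12
Click 2 (1,6) count=3: revealed 1 new [(1,6)] -> total=13
Click 3 (2,3) count=2: revealed 1 new [(2,3)] -> total=14

Answer: 14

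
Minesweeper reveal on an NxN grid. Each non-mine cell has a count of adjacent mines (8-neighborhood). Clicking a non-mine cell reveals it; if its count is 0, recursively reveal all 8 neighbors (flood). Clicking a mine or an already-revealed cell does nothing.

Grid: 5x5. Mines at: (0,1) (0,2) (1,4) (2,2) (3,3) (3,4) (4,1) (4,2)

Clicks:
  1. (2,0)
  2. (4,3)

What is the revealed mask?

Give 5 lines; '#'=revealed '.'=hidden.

Answer: .....
##...
##...
##...
...#.

Derivation:
Click 1 (2,0) count=0: revealed 6 new [(1,0) (1,1) (2,0) (2,1) (3,0) (3,1)] -> total=6
Click 2 (4,3) count=3: revealed 1 new [(4,3)] -> total=7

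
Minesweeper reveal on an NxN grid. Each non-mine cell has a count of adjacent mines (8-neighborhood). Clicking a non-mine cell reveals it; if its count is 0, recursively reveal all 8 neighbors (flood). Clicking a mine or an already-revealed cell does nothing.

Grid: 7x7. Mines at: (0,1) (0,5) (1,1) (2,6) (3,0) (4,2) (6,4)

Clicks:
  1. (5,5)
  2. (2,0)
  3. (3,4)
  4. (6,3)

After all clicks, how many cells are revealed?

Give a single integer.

Answer: 28

Derivation:
Click 1 (5,5) count=1: revealed 1 new [(5,5)] -> total=1
Click 2 (2,0) count=2: revealed 1 new [(2,0)] -> total=2
Click 3 (3,4) count=0: revealed 25 new [(0,2) (0,3) (0,4) (1,2) (1,3) (1,4) (1,5) (2,2) (2,3) (2,4) (2,5) (3,2) (3,3) (3,4) (3,5) (3,6) (4,3) (4,4) (4,5) (4,6) (5,3) (5,4) (5,6) (6,5) (6,6)] -> total=27
Click 4 (6,3) count=1: revealed 1 new [(6,3)] -> total=28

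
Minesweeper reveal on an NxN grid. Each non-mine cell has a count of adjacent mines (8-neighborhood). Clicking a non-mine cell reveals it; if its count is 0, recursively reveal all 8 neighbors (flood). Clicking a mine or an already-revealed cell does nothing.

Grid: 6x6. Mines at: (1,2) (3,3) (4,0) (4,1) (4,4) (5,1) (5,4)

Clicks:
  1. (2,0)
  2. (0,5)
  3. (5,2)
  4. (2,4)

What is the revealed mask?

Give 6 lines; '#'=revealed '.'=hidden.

Answer: ##.###
##.###
##.###
##..##
......
..#...

Derivation:
Click 1 (2,0) count=0: revealed 8 new [(0,0) (0,1) (1,0) (1,1) (2,0) (2,1) (3,0) (3,1)] -> total=8
Click 2 (0,5) count=0: revealed 11 new [(0,3) (0,4) (0,5) (1,3) (1,4) (1,5) (2,3) (2,4) (2,5) (3,4) (3,5)] -> total=19
Click 3 (5,2) count=2: revealed 1 new [(5,2)] -> total=20
Click 4 (2,4) count=1: revealed 0 new [(none)] -> total=20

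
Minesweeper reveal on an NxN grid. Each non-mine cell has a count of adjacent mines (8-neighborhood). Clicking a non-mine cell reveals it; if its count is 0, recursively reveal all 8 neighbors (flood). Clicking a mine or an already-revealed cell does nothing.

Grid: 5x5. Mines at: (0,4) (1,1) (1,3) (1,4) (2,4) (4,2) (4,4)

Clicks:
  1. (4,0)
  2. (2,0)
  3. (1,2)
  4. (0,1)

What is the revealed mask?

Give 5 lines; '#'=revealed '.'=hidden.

Click 1 (4,0) count=0: revealed 6 new [(2,0) (2,1) (3,0) (3,1) (4,0) (4,1)] -> total=6
Click 2 (2,0) count=1: revealed 0 new [(none)] -> total=6
Click 3 (1,2) count=2: revealed 1 new [(1,2)] -> total=7
Click 4 (0,1) count=1: revealed 1 new [(0,1)] -> total=8

Answer: .#...
..#..
##...
##...
##...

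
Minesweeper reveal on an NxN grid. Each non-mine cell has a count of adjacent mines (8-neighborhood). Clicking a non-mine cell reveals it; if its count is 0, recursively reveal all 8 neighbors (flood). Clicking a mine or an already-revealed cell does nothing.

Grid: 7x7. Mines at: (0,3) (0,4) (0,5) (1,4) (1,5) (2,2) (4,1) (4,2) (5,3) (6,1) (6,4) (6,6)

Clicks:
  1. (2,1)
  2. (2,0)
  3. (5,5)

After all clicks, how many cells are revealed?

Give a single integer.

Answer: 11

Derivation:
Click 1 (2,1) count=1: revealed 1 new [(2,1)] -> total=1
Click 2 (2,0) count=0: revealed 9 new [(0,0) (0,1) (0,2) (1,0) (1,1) (1,2) (2,0) (3,0) (3,1)] -> total=10
Click 3 (5,5) count=2: revealed 1 new [(5,5)] -> total=11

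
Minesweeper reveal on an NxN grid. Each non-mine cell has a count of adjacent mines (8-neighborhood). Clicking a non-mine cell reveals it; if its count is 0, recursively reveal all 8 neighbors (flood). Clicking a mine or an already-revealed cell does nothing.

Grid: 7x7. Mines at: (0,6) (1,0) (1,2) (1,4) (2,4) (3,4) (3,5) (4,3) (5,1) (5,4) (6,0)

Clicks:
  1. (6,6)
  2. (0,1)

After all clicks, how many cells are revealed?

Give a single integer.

Answer: 7

Derivation:
Click 1 (6,6) count=0: revealed 6 new [(4,5) (4,6) (5,5) (5,6) (6,5) (6,6)] -> total=6
Click 2 (0,1) count=2: revealed 1 new [(0,1)] -> total=7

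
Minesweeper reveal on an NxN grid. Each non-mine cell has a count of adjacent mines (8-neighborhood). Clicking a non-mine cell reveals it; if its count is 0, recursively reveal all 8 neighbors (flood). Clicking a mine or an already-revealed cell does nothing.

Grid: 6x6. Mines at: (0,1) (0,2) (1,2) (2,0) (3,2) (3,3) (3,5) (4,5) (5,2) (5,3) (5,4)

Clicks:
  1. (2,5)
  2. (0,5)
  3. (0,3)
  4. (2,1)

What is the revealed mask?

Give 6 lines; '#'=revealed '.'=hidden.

Click 1 (2,5) count=1: revealed 1 new [(2,5)] -> total=1
Click 2 (0,5) count=0: revealed 8 new [(0,3) (0,4) (0,5) (1,3) (1,4) (1,5) (2,3) (2,4)] -> total=9
Click 3 (0,3) count=2: revealed 0 new [(none)] -> total=9
Click 4 (2,1) count=3: revealed 1 new [(2,1)] -> total=10

Answer: ...###
...###
.#.###
......
......
......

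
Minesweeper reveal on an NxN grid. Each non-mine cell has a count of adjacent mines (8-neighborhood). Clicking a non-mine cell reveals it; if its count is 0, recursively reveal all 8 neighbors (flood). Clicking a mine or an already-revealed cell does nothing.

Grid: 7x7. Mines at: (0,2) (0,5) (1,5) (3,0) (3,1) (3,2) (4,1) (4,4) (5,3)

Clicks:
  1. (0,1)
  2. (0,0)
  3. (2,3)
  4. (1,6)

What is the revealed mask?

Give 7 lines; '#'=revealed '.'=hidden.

Answer: ##.....
##....#
##.#...
.......
.......
.......
.......

Derivation:
Click 1 (0,1) count=1: revealed 1 new [(0,1)] -> total=1
Click 2 (0,0) count=0: revealed 5 new [(0,0) (1,0) (1,1) (2,0) (2,1)] -> total=6
Click 3 (2,3) count=1: revealed 1 new [(2,3)] -> total=7
Click 4 (1,6) count=2: revealed 1 new [(1,6)] -> total=8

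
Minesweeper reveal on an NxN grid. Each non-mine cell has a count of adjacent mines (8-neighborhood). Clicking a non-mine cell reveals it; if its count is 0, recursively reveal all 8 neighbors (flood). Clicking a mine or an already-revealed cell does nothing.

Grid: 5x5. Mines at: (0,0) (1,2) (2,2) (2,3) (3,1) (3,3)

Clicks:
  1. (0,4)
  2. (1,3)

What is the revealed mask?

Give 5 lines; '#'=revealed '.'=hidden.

Answer: ...##
...##
.....
.....
.....

Derivation:
Click 1 (0,4) count=0: revealed 4 new [(0,3) (0,4) (1,3) (1,4)] -> total=4
Click 2 (1,3) count=3: revealed 0 new [(none)] -> total=4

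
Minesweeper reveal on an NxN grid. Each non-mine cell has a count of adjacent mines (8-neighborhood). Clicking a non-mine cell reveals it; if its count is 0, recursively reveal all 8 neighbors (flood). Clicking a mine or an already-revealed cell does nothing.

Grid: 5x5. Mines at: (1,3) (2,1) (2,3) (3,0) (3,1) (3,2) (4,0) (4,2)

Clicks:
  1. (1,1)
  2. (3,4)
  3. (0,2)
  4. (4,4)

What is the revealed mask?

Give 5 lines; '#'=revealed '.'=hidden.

Click 1 (1,1) count=1: revealed 1 new [(1,1)] -> total=1
Click 2 (3,4) count=1: revealed 1 new [(3,4)] -> total=2
Click 3 (0,2) count=1: revealed 1 new [(0,2)] -> total=3
Click 4 (4,4) count=0: revealed 3 new [(3,3) (4,3) (4,4)] -> total=6

Answer: ..#..
.#...
.....
...##
...##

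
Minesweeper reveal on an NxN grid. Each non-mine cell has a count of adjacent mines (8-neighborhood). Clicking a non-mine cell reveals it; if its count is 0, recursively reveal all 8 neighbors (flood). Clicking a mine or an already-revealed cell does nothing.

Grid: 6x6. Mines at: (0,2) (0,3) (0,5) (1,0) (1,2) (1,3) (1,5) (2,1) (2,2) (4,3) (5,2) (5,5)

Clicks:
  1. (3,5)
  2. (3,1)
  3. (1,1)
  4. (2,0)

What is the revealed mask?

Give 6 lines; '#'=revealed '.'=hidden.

Click 1 (3,5) count=0: revealed 6 new [(2,4) (2,5) (3,4) (3,5) (4,4) (4,5)] -> total=6
Click 2 (3,1) count=2: revealed 1 new [(3,1)] -> total=7
Click 3 (1,1) count=5: revealed 1 new [(1,1)] -> total=8
Click 4 (2,0) count=2: revealed 1 new [(2,0)] -> total=9

Answer: ......
.#....
#...##
.#..##
....##
......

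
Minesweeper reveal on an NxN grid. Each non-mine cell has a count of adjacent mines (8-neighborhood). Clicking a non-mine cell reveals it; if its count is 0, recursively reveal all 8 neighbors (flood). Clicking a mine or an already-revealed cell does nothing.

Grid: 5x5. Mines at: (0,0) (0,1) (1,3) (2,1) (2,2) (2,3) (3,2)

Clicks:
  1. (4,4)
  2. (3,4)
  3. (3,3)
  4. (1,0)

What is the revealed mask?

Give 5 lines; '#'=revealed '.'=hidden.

Answer: .....
#....
.....
...##
...##

Derivation:
Click 1 (4,4) count=0: revealed 4 new [(3,3) (3,4) (4,3) (4,4)] -> total=4
Click 2 (3,4) count=1: revealed 0 new [(none)] -> total=4
Click 3 (3,3) count=3: revealed 0 new [(none)] -> total=4
Click 4 (1,0) count=3: revealed 1 new [(1,0)] -> total=5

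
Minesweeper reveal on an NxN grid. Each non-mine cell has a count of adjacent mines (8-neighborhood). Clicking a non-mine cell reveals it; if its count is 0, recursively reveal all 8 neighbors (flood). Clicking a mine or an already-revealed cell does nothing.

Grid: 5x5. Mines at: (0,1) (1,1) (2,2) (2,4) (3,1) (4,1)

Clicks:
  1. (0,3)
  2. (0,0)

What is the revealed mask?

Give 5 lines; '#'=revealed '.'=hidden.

Click 1 (0,3) count=0: revealed 6 new [(0,2) (0,3) (0,4) (1,2) (1,3) (1,4)] -> total=6
Click 2 (0,0) count=2: revealed 1 new [(0,0)] -> total=7

Answer: #.###
..###
.....
.....
.....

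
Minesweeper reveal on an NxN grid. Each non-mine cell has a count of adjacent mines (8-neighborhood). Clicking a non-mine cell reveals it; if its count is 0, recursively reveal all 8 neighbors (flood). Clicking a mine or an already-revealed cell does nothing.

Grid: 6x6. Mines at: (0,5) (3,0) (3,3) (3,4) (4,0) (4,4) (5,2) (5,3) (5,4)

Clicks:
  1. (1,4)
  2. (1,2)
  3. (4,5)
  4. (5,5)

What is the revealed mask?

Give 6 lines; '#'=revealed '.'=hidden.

Answer: #####.
#####.
#####.
......
.....#
.....#

Derivation:
Click 1 (1,4) count=1: revealed 1 new [(1,4)] -> total=1
Click 2 (1,2) count=0: revealed 14 new [(0,0) (0,1) (0,2) (0,3) (0,4) (1,0) (1,1) (1,2) (1,3) (2,0) (2,1) (2,2) (2,3) (2,4)] -> total=15
Click 3 (4,5) count=3: revealed 1 new [(4,5)] -> total=16
Click 4 (5,5) count=2: revealed 1 new [(5,5)] -> total=17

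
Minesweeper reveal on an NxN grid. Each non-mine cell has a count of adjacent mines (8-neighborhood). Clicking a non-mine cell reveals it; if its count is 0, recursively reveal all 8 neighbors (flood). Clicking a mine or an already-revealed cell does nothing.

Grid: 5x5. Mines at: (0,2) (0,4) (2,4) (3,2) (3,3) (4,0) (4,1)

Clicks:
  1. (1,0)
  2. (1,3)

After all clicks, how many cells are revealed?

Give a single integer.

Answer: 9

Derivation:
Click 1 (1,0) count=0: revealed 8 new [(0,0) (0,1) (1,0) (1,1) (2,0) (2,1) (3,0) (3,1)] -> total=8
Click 2 (1,3) count=3: revealed 1 new [(1,3)] -> total=9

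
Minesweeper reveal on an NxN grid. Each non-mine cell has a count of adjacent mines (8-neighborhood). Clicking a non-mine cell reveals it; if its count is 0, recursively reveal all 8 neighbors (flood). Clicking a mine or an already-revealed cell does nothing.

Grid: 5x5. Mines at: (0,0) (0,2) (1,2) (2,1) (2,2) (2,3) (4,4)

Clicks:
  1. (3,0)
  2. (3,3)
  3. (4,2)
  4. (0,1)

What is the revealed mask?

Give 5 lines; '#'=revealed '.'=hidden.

Answer: .#...
.....
.....
####.
####.

Derivation:
Click 1 (3,0) count=1: revealed 1 new [(3,0)] -> total=1
Click 2 (3,3) count=3: revealed 1 new [(3,3)] -> total=2
Click 3 (4,2) count=0: revealed 6 new [(3,1) (3,2) (4,0) (4,1) (4,2) (4,3)] -> total=8
Click 4 (0,1) count=3: revealed 1 new [(0,1)] -> total=9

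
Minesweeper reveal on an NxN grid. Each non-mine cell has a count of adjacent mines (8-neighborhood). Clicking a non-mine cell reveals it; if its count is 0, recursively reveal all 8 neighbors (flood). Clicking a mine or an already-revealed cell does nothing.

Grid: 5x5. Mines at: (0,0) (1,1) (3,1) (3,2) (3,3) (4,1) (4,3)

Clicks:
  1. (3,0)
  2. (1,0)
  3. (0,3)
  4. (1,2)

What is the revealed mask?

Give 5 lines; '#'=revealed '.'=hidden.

Click 1 (3,0) count=2: revealed 1 new [(3,0)] -> total=1
Click 2 (1,0) count=2: revealed 1 new [(1,0)] -> total=2
Click 3 (0,3) count=0: revealed 9 new [(0,2) (0,3) (0,4) (1,2) (1,3) (1,4) (2,2) (2,3) (2,4)] -> total=11
Click 4 (1,2) count=1: revealed 0 new [(none)] -> total=11

Answer: ..###
#.###
..###
#....
.....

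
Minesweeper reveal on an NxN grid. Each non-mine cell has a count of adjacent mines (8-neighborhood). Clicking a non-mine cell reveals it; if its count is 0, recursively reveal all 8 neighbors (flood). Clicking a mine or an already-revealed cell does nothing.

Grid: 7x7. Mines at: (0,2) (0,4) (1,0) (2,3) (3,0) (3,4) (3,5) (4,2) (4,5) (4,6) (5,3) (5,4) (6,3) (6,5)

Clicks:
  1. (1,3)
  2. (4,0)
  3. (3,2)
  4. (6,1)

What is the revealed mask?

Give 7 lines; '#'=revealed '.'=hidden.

Answer: .......
...#...
.......
..#....
##.....
###....
###....

Derivation:
Click 1 (1,3) count=3: revealed 1 new [(1,3)] -> total=1
Click 2 (4,0) count=1: revealed 1 new [(4,0)] -> total=2
Click 3 (3,2) count=2: revealed 1 new [(3,2)] -> total=3
Click 4 (6,1) count=0: revealed 7 new [(4,1) (5,0) (5,1) (5,2) (6,0) (6,1) (6,2)] -> total=10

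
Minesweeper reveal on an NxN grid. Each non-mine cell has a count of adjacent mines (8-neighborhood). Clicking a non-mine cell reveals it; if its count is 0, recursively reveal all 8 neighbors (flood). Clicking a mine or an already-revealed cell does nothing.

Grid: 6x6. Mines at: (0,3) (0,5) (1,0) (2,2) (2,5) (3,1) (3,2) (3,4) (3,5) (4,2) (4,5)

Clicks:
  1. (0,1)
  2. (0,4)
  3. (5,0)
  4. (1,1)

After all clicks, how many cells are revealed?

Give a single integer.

Click 1 (0,1) count=1: revealed 1 new [(0,1)] -> total=1
Click 2 (0,4) count=2: revealed 1 new [(0,4)] -> total=2
Click 3 (5,0) count=0: revealed 4 new [(4,0) (4,1) (5,0) (5,1)] -> total=6
Click 4 (1,1) count=2: revealed 1 new [(1,1)] -> total=7

Answer: 7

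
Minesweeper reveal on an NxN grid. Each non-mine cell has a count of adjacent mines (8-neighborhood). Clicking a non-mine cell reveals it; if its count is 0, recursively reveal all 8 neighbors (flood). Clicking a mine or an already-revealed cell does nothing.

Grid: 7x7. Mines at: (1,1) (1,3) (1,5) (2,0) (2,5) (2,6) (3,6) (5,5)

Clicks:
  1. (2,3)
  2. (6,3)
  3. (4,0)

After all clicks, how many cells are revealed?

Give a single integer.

Click 1 (2,3) count=1: revealed 1 new [(2,3)] -> total=1
Click 2 (6,3) count=0: revealed 23 new [(2,1) (2,2) (2,4) (3,0) (3,1) (3,2) (3,3) (3,4) (4,0) (4,1) (4,2) (4,3) (4,4) (5,0) (5,1) (5,2) (5,3) (5,4) (6,0) (6,1) (6,2) (6,3) (6,4)] -> total=24
Click 3 (4,0) count=0: revealed 0 new [(none)] -> total=24

Answer: 24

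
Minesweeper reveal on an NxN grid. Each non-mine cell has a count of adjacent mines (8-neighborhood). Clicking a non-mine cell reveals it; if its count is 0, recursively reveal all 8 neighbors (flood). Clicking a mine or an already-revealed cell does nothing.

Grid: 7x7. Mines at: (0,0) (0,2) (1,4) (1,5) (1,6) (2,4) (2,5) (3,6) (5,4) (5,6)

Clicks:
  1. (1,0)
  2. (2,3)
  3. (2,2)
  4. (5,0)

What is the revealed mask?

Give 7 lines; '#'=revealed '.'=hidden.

Answer: .......
####...
####...
####...
####...
####...
####...

Derivation:
Click 1 (1,0) count=1: revealed 1 new [(1,0)] -> total=1
Click 2 (2,3) count=2: revealed 1 new [(2,3)] -> total=2
Click 3 (2,2) count=0: revealed 22 new [(1,1) (1,2) (1,3) (2,0) (2,1) (2,2) (3,0) (3,1) (3,2) (3,3) (4,0) (4,1) (4,2) (4,3) (5,0) (5,1) (5,2) (5,3) (6,0) (6,1) (6,2) (6,3)] -> total=24
Click 4 (5,0) count=0: revealed 0 new [(none)] -> total=24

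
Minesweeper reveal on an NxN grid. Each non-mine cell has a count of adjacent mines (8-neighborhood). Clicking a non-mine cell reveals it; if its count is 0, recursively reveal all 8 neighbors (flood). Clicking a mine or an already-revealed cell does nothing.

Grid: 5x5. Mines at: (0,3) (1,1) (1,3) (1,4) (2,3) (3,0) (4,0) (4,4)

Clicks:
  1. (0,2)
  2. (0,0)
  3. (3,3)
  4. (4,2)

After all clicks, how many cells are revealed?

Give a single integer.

Answer: 8

Derivation:
Click 1 (0,2) count=3: revealed 1 new [(0,2)] -> total=1
Click 2 (0,0) count=1: revealed 1 new [(0,0)] -> total=2
Click 3 (3,3) count=2: revealed 1 new [(3,3)] -> total=3
Click 4 (4,2) count=0: revealed 5 new [(3,1) (3,2) (4,1) (4,2) (4,3)] -> total=8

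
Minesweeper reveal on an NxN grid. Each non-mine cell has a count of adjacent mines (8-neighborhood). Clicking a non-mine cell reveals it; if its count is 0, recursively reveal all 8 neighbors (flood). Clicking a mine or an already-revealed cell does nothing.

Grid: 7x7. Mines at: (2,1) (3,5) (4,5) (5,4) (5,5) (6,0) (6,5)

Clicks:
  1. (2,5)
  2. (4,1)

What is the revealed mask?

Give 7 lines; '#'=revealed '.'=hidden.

Click 1 (2,5) count=1: revealed 1 new [(2,5)] -> total=1
Click 2 (4,1) count=0: revealed 35 new [(0,0) (0,1) (0,2) (0,3) (0,4) (0,5) (0,6) (1,0) (1,1) (1,2) (1,3) (1,4) (1,5) (1,6) (2,2) (2,3) (2,4) (2,6) (3,0) (3,1) (3,2) (3,3) (3,4) (4,0) (4,1) (4,2) (4,3) (4,4) (5,0) (5,1) (5,2) (5,3) (6,1) (6,2) (6,3)] -> total=36

Answer: #######
#######
..#####
#####..
#####..
####...
.###...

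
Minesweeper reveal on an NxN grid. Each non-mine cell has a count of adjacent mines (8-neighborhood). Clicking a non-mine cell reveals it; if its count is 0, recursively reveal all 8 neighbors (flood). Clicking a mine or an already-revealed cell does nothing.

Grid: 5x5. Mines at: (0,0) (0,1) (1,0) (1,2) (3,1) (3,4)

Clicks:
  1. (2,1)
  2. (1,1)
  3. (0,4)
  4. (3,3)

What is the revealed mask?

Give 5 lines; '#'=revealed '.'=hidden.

Answer: ...##
.#.##
.#.##
...#.
.....

Derivation:
Click 1 (2,1) count=3: revealed 1 new [(2,1)] -> total=1
Click 2 (1,1) count=4: revealed 1 new [(1,1)] -> total=2
Click 3 (0,4) count=0: revealed 6 new [(0,3) (0,4) (1,3) (1,4) (2,3) (2,4)] -> total=8
Click 4 (3,3) count=1: revealed 1 new [(3,3)] -> total=9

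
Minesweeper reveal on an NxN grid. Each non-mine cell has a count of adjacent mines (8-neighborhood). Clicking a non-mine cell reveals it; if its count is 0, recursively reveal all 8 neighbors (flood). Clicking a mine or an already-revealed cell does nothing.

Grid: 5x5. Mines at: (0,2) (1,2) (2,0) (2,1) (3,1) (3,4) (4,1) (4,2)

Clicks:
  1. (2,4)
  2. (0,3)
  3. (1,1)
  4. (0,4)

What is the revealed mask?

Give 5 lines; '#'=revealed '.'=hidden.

Answer: ...##
.#.##
...##
.....
.....

Derivation:
Click 1 (2,4) count=1: revealed 1 new [(2,4)] -> total=1
Click 2 (0,3) count=2: revealed 1 new [(0,3)] -> total=2
Click 3 (1,1) count=4: revealed 1 new [(1,1)] -> total=3
Click 4 (0,4) count=0: revealed 4 new [(0,4) (1,3) (1,4) (2,3)] -> total=7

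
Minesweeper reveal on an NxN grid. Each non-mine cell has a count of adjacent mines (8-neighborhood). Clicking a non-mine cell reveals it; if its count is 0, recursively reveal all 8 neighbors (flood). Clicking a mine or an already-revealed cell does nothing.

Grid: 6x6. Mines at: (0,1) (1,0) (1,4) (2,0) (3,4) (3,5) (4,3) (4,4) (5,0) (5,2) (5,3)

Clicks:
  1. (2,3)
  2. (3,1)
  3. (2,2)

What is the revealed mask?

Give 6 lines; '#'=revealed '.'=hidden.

Answer: ......
.###..
.###..
.###..
......
......

Derivation:
Click 1 (2,3) count=2: revealed 1 new [(2,3)] -> total=1
Click 2 (3,1) count=1: revealed 1 new [(3,1)] -> total=2
Click 3 (2,2) count=0: revealed 7 new [(1,1) (1,2) (1,3) (2,1) (2,2) (3,2) (3,3)] -> total=9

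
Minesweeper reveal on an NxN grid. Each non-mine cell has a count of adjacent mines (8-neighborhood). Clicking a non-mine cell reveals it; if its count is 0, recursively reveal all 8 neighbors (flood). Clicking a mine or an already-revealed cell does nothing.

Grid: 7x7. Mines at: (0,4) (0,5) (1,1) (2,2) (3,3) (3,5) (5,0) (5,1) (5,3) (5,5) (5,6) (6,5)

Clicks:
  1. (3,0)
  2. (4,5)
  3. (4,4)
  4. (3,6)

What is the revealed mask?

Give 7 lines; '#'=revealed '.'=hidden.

Answer: .......
.......
##.....
##....#
##..##.
.......
.......

Derivation:
Click 1 (3,0) count=0: revealed 6 new [(2,0) (2,1) (3,0) (3,1) (4,0) (4,1)] -> total=6
Click 2 (4,5) count=3: revealed 1 new [(4,5)] -> total=7
Click 3 (4,4) count=4: revealed 1 new [(4,4)] -> total=8
Click 4 (3,6) count=1: revealed 1 new [(3,6)] -> total=9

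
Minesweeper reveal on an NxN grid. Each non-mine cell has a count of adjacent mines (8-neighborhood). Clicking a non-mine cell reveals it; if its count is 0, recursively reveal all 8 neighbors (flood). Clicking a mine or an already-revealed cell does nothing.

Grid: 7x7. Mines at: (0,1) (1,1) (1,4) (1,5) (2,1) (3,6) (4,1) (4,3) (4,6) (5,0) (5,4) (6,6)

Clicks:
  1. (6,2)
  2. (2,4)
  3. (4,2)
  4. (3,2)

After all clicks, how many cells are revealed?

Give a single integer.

Click 1 (6,2) count=0: revealed 6 new [(5,1) (5,2) (5,3) (6,1) (6,2) (6,3)] -> total=6
Click 2 (2,4) count=2: revealed 1 new [(2,4)] -> total=7
Click 3 (4,2) count=2: revealed 1 new [(4,2)] -> total=8
Click 4 (3,2) count=3: revealed 1 new [(3,2)] -> total=9

Answer: 9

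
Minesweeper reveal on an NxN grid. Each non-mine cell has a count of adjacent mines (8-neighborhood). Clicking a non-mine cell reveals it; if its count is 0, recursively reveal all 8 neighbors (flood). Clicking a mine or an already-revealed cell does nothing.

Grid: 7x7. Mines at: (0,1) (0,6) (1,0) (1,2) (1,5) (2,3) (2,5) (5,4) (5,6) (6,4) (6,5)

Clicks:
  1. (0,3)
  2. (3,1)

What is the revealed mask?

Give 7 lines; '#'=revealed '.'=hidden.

Answer: ...#...
.......
###....
####...
####...
####...
####...

Derivation:
Click 1 (0,3) count=1: revealed 1 new [(0,3)] -> total=1
Click 2 (3,1) count=0: revealed 19 new [(2,0) (2,1) (2,2) (3,0) (3,1) (3,2) (3,3) (4,0) (4,1) (4,2) (4,3) (5,0) (5,1) (5,2) (5,3) (6,0) (6,1) (6,2) (6,3)] -> total=20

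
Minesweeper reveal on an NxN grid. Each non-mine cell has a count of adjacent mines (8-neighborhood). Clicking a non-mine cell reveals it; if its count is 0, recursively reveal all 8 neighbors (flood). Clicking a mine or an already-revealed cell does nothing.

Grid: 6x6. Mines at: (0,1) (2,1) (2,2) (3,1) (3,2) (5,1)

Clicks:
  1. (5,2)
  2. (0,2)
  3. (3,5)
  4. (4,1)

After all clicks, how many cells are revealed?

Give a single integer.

Click 1 (5,2) count=1: revealed 1 new [(5,2)] -> total=1
Click 2 (0,2) count=1: revealed 1 new [(0,2)] -> total=2
Click 3 (3,5) count=0: revealed 20 new [(0,3) (0,4) (0,5) (1,2) (1,3) (1,4) (1,5) (2,3) (2,4) (2,5) (3,3) (3,4) (3,5) (4,2) (4,3) (4,4) (4,5) (5,3) (5,4) (5,5)] -> total=22
Click 4 (4,1) count=3: revealed 1 new [(4,1)] -> total=23

Answer: 23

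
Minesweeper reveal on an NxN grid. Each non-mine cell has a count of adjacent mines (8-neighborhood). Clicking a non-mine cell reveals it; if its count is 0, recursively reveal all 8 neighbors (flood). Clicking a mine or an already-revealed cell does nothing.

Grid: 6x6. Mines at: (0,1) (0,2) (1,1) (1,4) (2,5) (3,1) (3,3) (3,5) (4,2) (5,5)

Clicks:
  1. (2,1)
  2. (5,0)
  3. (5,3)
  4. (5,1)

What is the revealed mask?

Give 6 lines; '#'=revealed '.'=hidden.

Click 1 (2,1) count=2: revealed 1 new [(2,1)] -> total=1
Click 2 (5,0) count=0: revealed 4 new [(4,0) (4,1) (5,0) (5,1)] -> total=5
Click 3 (5,3) count=1: revealed 1 new [(5,3)] -> total=6
Click 4 (5,1) count=1: revealed 0 new [(none)] -> total=6

Answer: ......
......
.#....
......
##....
##.#..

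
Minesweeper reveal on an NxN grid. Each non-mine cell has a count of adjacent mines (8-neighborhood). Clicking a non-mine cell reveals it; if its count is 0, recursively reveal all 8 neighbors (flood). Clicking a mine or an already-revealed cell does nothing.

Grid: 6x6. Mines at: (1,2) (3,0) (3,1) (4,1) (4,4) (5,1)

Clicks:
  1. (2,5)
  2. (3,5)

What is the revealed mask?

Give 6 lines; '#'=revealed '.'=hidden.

Click 1 (2,5) count=0: revealed 12 new [(0,3) (0,4) (0,5) (1,3) (1,4) (1,5) (2,3) (2,4) (2,5) (3,3) (3,4) (3,5)] -> total=12
Click 2 (3,5) count=1: revealed 0 new [(none)] -> total=12

Answer: ...###
...###
...###
...###
......
......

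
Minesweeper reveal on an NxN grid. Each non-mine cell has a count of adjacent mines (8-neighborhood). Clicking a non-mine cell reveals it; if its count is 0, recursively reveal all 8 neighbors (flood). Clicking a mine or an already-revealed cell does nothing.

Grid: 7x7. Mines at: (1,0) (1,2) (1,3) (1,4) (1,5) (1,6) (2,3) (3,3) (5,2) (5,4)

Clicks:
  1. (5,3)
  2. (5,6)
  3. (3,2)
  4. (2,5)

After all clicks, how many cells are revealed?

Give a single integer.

Answer: 15

Derivation:
Click 1 (5,3) count=2: revealed 1 new [(5,3)] -> total=1
Click 2 (5,6) count=0: revealed 13 new [(2,4) (2,5) (2,6) (3,4) (3,5) (3,6) (4,4) (4,5) (4,6) (5,5) (5,6) (6,5) (6,6)] -> total=14
Click 3 (3,2) count=2: revealed 1 new [(3,2)] -> total=15
Click 4 (2,5) count=3: revealed 0 new [(none)] -> total=15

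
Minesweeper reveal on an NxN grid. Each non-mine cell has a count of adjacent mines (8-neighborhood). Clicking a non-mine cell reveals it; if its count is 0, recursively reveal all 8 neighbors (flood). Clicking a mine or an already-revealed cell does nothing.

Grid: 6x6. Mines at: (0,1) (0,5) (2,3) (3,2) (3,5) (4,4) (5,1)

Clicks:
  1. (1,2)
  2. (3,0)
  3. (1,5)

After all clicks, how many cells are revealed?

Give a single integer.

Answer: 10

Derivation:
Click 1 (1,2) count=2: revealed 1 new [(1,2)] -> total=1
Click 2 (3,0) count=0: revealed 8 new [(1,0) (1,1) (2,0) (2,1) (3,0) (3,1) (4,0) (4,1)] -> total=9
Click 3 (1,5) count=1: revealed 1 new [(1,5)] -> total=10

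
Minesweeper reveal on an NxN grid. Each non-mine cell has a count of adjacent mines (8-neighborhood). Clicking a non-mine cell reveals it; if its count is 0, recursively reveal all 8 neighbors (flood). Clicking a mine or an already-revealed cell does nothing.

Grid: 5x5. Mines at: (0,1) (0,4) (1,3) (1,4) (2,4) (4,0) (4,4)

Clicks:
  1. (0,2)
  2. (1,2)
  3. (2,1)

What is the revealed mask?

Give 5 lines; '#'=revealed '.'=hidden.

Click 1 (0,2) count=2: revealed 1 new [(0,2)] -> total=1
Click 2 (1,2) count=2: revealed 1 new [(1,2)] -> total=2
Click 3 (2,1) count=0: revealed 13 new [(1,0) (1,1) (2,0) (2,1) (2,2) (2,3) (3,0) (3,1) (3,2) (3,3) (4,1) (4,2) (4,3)] -> total=15

Answer: ..#..
###..
####.
####.
.###.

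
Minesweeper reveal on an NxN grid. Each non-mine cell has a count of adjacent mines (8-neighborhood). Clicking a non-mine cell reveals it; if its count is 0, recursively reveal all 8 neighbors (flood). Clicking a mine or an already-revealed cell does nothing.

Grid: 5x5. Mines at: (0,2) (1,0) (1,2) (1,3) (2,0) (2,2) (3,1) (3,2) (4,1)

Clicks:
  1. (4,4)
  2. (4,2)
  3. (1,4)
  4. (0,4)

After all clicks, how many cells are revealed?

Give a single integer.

Click 1 (4,4) count=0: revealed 6 new [(2,3) (2,4) (3,3) (3,4) (4,3) (4,4)] -> total=6
Click 2 (4,2) count=3: revealed 1 new [(4,2)] -> total=7
Click 3 (1,4) count=1: revealed 1 new [(1,4)] -> total=8
Click 4 (0,4) count=1: revealed 1 new [(0,4)] -> total=9

Answer: 9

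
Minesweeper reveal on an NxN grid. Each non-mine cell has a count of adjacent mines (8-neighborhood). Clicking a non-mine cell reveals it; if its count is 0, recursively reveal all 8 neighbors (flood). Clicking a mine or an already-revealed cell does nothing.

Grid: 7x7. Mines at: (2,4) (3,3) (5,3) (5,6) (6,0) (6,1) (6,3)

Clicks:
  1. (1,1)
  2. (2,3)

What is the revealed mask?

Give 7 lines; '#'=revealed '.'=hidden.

Answer: #######
#######
####.##
###..##
###..##
###....
.......

Derivation:
Click 1 (1,1) count=0: revealed 33 new [(0,0) (0,1) (0,2) (0,3) (0,4) (0,5) (0,6) (1,0) (1,1) (1,2) (1,3) (1,4) (1,5) (1,6) (2,0) (2,1) (2,2) (2,3) (2,5) (2,6) (3,0) (3,1) (3,2) (3,5) (3,6) (4,0) (4,1) (4,2) (4,5) (4,6) (5,0) (5,1) (5,2)] -> total=33
Click 2 (2,3) count=2: revealed 0 new [(none)] -> total=33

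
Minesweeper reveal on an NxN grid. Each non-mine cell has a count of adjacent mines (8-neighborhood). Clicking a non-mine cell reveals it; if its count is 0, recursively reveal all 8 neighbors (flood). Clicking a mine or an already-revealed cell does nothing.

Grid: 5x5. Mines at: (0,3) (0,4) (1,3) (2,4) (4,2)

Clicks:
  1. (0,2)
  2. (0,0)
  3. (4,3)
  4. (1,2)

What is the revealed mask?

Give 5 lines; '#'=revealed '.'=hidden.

Answer: ###..
###..
###..
###..
##.#.

Derivation:
Click 1 (0,2) count=2: revealed 1 new [(0,2)] -> total=1
Click 2 (0,0) count=0: revealed 13 new [(0,0) (0,1) (1,0) (1,1) (1,2) (2,0) (2,1) (2,2) (3,0) (3,1) (3,2) (4,0) (4,1)] -> total=14
Click 3 (4,3) count=1: revealed 1 new [(4,3)] -> total=15
Click 4 (1,2) count=2: revealed 0 new [(none)] -> total=15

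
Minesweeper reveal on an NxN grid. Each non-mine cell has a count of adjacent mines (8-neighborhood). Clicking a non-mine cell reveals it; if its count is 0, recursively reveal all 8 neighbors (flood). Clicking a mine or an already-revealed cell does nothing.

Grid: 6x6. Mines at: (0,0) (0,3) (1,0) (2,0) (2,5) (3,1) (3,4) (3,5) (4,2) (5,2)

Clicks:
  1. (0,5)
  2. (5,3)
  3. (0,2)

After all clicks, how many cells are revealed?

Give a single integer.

Answer: 6

Derivation:
Click 1 (0,5) count=0: revealed 4 new [(0,4) (0,5) (1,4) (1,5)] -> total=4
Click 2 (5,3) count=2: revealed 1 new [(5,3)] -> total=5
Click 3 (0,2) count=1: revealed 1 new [(0,2)] -> total=6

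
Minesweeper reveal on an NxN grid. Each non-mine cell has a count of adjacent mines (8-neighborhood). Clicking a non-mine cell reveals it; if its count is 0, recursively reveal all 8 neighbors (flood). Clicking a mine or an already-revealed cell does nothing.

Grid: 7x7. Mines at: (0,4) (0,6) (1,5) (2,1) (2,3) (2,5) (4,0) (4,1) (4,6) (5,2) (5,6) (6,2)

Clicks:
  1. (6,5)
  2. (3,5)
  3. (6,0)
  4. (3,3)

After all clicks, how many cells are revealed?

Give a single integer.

Click 1 (6,5) count=1: revealed 1 new [(6,5)] -> total=1
Click 2 (3,5) count=2: revealed 1 new [(3,5)] -> total=2
Click 3 (6,0) count=0: revealed 4 new [(5,0) (5,1) (6,0) (6,1)] -> total=6
Click 4 (3,3) count=1: revealed 1 new [(3,3)] -> total=7

Answer: 7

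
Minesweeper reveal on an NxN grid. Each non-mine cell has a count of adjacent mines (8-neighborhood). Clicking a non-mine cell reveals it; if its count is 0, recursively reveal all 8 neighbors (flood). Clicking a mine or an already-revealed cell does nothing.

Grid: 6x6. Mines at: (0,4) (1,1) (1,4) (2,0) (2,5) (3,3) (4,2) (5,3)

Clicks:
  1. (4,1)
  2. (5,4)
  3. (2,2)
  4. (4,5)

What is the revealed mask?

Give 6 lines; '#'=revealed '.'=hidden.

Answer: ......
......
..#...
....##
.#..##
....##

Derivation:
Click 1 (4,1) count=1: revealed 1 new [(4,1)] -> total=1
Click 2 (5,4) count=1: revealed 1 new [(5,4)] -> total=2
Click 3 (2,2) count=2: revealed 1 new [(2,2)] -> total=3
Click 4 (4,5) count=0: revealed 5 new [(3,4) (3,5) (4,4) (4,5) (5,5)] -> total=8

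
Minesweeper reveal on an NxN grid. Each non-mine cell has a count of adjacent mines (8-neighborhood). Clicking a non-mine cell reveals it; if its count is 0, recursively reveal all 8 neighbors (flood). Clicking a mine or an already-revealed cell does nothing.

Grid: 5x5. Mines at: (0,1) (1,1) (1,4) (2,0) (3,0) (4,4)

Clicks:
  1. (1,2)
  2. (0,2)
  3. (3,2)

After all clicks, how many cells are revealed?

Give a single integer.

Answer: 11

Derivation:
Click 1 (1,2) count=2: revealed 1 new [(1,2)] -> total=1
Click 2 (0,2) count=2: revealed 1 new [(0,2)] -> total=2
Click 3 (3,2) count=0: revealed 9 new [(2,1) (2,2) (2,3) (3,1) (3,2) (3,3) (4,1) (4,2) (4,3)] -> total=11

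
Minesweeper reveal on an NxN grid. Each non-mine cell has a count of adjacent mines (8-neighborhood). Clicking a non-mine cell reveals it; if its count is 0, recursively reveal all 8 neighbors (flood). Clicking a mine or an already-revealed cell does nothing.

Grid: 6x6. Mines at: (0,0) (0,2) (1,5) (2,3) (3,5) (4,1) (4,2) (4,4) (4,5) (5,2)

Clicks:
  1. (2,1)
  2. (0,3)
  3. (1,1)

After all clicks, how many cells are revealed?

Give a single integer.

Answer: 10

Derivation:
Click 1 (2,1) count=0: revealed 9 new [(1,0) (1,1) (1,2) (2,0) (2,1) (2,2) (3,0) (3,1) (3,2)] -> total=9
Click 2 (0,3) count=1: revealed 1 new [(0,3)] -> total=10
Click 3 (1,1) count=2: revealed 0 new [(none)] -> total=10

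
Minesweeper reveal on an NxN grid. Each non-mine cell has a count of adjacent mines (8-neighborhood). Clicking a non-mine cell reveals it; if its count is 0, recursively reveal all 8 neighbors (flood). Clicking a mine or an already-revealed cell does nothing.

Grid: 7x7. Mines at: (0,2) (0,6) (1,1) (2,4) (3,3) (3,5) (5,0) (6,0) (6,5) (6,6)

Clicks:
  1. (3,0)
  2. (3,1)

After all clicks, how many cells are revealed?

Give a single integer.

Answer: 9

Derivation:
Click 1 (3,0) count=0: revealed 9 new [(2,0) (2,1) (2,2) (3,0) (3,1) (3,2) (4,0) (4,1) (4,2)] -> total=9
Click 2 (3,1) count=0: revealed 0 new [(none)] -> total=9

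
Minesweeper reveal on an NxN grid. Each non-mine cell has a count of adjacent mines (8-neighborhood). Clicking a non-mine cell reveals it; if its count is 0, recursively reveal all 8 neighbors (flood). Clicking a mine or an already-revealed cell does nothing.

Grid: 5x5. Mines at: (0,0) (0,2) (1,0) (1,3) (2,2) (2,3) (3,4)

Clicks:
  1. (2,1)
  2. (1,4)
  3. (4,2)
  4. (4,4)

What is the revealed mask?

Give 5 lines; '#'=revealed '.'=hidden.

Answer: .....
....#
##...
####.
#####

Derivation:
Click 1 (2,1) count=2: revealed 1 new [(2,1)] -> total=1
Click 2 (1,4) count=2: revealed 1 new [(1,4)] -> total=2
Click 3 (4,2) count=0: revealed 9 new [(2,0) (3,0) (3,1) (3,2) (3,3) (4,0) (4,1) (4,2) (4,3)] -> total=11
Click 4 (4,4) count=1: revealed 1 new [(4,4)] -> total=12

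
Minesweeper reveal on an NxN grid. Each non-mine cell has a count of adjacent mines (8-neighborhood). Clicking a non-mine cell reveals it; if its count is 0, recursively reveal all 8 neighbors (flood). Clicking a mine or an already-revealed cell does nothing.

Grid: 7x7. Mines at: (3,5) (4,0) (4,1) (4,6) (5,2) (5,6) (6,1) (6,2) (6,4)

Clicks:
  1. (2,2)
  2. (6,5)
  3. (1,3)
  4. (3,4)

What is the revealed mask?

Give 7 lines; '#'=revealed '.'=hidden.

Answer: #######
#######
#######
#####..
..###..
.......
.....#.

Derivation:
Click 1 (2,2) count=0: revealed 29 new [(0,0) (0,1) (0,2) (0,3) (0,4) (0,5) (0,6) (1,0) (1,1) (1,2) (1,3) (1,4) (1,5) (1,6) (2,0) (2,1) (2,2) (2,3) (2,4) (2,5) (2,6) (3,0) (3,1) (3,2) (3,3) (3,4) (4,2) (4,3) (4,4)] -> total=29
Click 2 (6,5) count=2: revealed 1 new [(6,5)] -> total=30
Click 3 (1,3) count=0: revealed 0 new [(none)] -> total=30
Click 4 (3,4) count=1: revealed 0 new [(none)] -> total=30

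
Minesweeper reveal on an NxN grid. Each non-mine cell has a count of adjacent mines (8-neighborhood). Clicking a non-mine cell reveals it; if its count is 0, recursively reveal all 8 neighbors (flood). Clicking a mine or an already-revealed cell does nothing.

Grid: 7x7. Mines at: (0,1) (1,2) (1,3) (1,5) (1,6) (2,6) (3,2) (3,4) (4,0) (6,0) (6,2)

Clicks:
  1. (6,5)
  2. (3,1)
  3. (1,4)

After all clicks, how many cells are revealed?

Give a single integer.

Click 1 (6,5) count=0: revealed 14 new [(3,5) (3,6) (4,3) (4,4) (4,5) (4,6) (5,3) (5,4) (5,5) (5,6) (6,3) (6,4) (6,5) (6,6)] -> total=14
Click 2 (3,1) count=2: revealed 1 new [(3,1)] -> total=15
Click 3 (1,4) count=2: revealed 1 new [(1,4)] -> total=16

Answer: 16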